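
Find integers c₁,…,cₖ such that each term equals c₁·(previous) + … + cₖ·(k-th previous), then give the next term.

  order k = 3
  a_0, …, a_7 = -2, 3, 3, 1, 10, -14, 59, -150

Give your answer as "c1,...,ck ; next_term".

-2,3,1 ; 463

  a_3 = -2·3 + 3·3 + 1·-2 = 1
  a_4 = -2·1 + 3·3 + 1·3 = 10
  a_5 = -2·10 + 3·1 + 1·3 = -14
  a_6 = -2·-14 + 3·10 + 1·1 = 59
  a_7 = -2·59 + 3·-14 + 1·10 = -150
  a_8 = -2·-150 + 3·59 + 1·-14 = 463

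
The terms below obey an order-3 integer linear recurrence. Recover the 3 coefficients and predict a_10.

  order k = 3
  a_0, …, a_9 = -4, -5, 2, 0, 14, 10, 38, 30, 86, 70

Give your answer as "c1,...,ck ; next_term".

1,2,-2 ; 182

  a_3 = 1·2 + 2·-5 + -2·-4 = 0
  a_4 = 1·0 + 2·2 + -2·-5 = 14
  a_5 = 1·14 + 2·0 + -2·2 = 10
  a_6 = 1·10 + 2·14 + -2·0 = 38
  a_7 = 1·38 + 2·10 + -2·14 = 30
  a_8 = 1·30 + 2·38 + -2·10 = 86
  a_9 = 1·86 + 2·30 + -2·38 = 70
  a_10 = 1·70 + 2·86 + -2·30 = 182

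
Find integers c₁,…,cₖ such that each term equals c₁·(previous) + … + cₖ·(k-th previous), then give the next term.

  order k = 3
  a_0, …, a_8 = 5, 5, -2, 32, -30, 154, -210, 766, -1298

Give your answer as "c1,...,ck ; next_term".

-1,4,2 ; 3942

  a_3 = -1·-2 + 4·5 + 2·5 = 32
  a_4 = -1·32 + 4·-2 + 2·5 = -30
  a_5 = -1·-30 + 4·32 + 2·-2 = 154
  a_6 = -1·154 + 4·-30 + 2·32 = -210
  a_7 = -1·-210 + 4·154 + 2·-30 = 766
  a_8 = -1·766 + 4·-210 + 2·154 = -1298
  a_9 = -1·-1298 + 4·766 + 2·-210 = 3942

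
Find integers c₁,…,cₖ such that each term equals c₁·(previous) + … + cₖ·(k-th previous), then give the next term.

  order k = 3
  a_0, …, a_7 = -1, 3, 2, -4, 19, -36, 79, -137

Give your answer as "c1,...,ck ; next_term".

-2,1,3 ; 245

  a_3 = -2·2 + 1·3 + 3·-1 = -4
  a_4 = -2·-4 + 1·2 + 3·3 = 19
  a_5 = -2·19 + 1·-4 + 3·2 = -36
  a_6 = -2·-36 + 1·19 + 3·-4 = 79
  a_7 = -2·79 + 1·-36 + 3·19 = -137
  a_8 = -2·-137 + 1·79 + 3·-36 = 245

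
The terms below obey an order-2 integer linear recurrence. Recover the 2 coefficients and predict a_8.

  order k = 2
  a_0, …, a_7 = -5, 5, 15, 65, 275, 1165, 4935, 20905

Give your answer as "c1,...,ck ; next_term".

  a_2 = 4·5 + 1·-5 = 15
  a_3 = 4·15 + 1·5 = 65
  a_4 = 4·65 + 1·15 = 275
  a_5 = 4·275 + 1·65 = 1165
  a_6 = 4·1165 + 1·275 = 4935
  a_7 = 4·4935 + 1·1165 = 20905
  a_8 = 4·20905 + 1·4935 = 88555

4,1 ; 88555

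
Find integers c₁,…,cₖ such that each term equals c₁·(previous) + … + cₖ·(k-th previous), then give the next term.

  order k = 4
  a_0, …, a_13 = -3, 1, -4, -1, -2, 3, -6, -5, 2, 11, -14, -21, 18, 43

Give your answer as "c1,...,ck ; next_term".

0,-1,0,2 ; -46

  a_4 = 0·-1 + -1·-4 + 0·1 + 2·-3 = -2
  a_5 = 0·-2 + -1·-1 + 0·-4 + 2·1 = 3
  a_6 = 0·3 + -1·-2 + 0·-1 + 2·-4 = -6
  a_7 = 0·-6 + -1·3 + 0·-2 + 2·-1 = -5
  a_8 = 0·-5 + -1·-6 + 0·3 + 2·-2 = 2
  a_9 = 0·2 + -1·-5 + 0·-6 + 2·3 = 11
  a_10 = 0·11 + -1·2 + 0·-5 + 2·-6 = -14
  a_11 = 0·-14 + -1·11 + 0·2 + 2·-5 = -21
  a_12 = 0·-21 + -1·-14 + 0·11 + 2·2 = 18
  a_13 = 0·18 + -1·-21 + 0·-14 + 2·11 = 43
  a_14 = 0·43 + -1·18 + 0·-21 + 2·-14 = -46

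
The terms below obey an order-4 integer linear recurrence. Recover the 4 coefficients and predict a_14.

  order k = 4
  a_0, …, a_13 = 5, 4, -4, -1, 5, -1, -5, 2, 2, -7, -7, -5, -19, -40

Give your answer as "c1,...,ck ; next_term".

  a_4 = 2·-1 + -1·-4 + 2·4 + -1·5 = 5
  a_5 = 2·5 + -1·-1 + 2·-4 + -1·4 = -1
  a_6 = 2·-1 + -1·5 + 2·-1 + -1·-4 = -5
  a_7 = 2·-5 + -1·-1 + 2·5 + -1·-1 = 2
  a_8 = 2·2 + -1·-5 + 2·-1 + -1·5 = 2
  a_9 = 2·2 + -1·2 + 2·-5 + -1·-1 = -7
  a_10 = 2·-7 + -1·2 + 2·2 + -1·-5 = -7
  a_11 = 2·-7 + -1·-7 + 2·2 + -1·2 = -5
  a_12 = 2·-5 + -1·-7 + 2·-7 + -1·2 = -19
  a_13 = 2·-19 + -1·-5 + 2·-7 + -1·-7 = -40
  a_14 = 2·-40 + -1·-19 + 2·-5 + -1·-7 = -64

2,-1,2,-1 ; -64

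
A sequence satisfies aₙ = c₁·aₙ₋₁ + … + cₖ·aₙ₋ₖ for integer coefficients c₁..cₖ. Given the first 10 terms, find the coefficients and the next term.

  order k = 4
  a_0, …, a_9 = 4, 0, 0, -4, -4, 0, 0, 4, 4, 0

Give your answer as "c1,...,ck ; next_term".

0,0,0,-1 ; 0

  a_4 = 0·-4 + 0·0 + 0·0 + -1·4 = -4
  a_5 = 0·-4 + 0·-4 + 0·0 + -1·0 = 0
  a_6 = 0·0 + 0·-4 + 0·-4 + -1·0 = 0
  a_7 = 0·0 + 0·0 + 0·-4 + -1·-4 = 4
  a_8 = 0·4 + 0·0 + 0·0 + -1·-4 = 4
  a_9 = 0·4 + 0·4 + 0·0 + -1·0 = 0
  a_10 = 0·0 + 0·4 + 0·4 + -1·0 = 0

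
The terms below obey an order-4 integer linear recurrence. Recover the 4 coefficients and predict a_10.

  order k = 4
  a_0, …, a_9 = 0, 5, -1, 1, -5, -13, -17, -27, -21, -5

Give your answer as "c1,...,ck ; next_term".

  a_4 = 1·1 + 1·-1 + -1·5 + -2·0 = -5
  a_5 = 1·-5 + 1·1 + -1·-1 + -2·5 = -13
  a_6 = 1·-13 + 1·-5 + -1·1 + -2·-1 = -17
  a_7 = 1·-17 + 1·-13 + -1·-5 + -2·1 = -27
  a_8 = 1·-27 + 1·-17 + -1·-13 + -2·-5 = -21
  a_9 = 1·-21 + 1·-27 + -1·-17 + -2·-13 = -5
  a_10 = 1·-5 + 1·-21 + -1·-27 + -2·-17 = 35

1,1,-1,-2 ; 35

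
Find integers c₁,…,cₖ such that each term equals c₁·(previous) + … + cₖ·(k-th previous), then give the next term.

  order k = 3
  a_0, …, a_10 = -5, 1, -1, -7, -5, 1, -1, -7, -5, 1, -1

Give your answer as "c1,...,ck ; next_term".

  a_3 = 1·-1 + -1·1 + 1·-5 = -7
  a_4 = 1·-7 + -1·-1 + 1·1 = -5
  a_5 = 1·-5 + -1·-7 + 1·-1 = 1
  a_6 = 1·1 + -1·-5 + 1·-7 = -1
  a_7 = 1·-1 + -1·1 + 1·-5 = -7
  a_8 = 1·-7 + -1·-1 + 1·1 = -5
  a_9 = 1·-5 + -1·-7 + 1·-1 = 1
  a_10 = 1·1 + -1·-5 + 1·-7 = -1
  a_11 = 1·-1 + -1·1 + 1·-5 = -7

1,-1,1 ; -7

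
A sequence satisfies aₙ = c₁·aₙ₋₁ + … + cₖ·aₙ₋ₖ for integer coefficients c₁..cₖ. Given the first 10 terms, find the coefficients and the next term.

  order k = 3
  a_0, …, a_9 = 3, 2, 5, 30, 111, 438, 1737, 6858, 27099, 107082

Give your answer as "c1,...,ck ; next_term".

  a_3 = 3·5 + 3·2 + 3·3 = 30
  a_4 = 3·30 + 3·5 + 3·2 = 111
  a_5 = 3·111 + 3·30 + 3·5 = 438
  a_6 = 3·438 + 3·111 + 3·30 = 1737
  a_7 = 3·1737 + 3·438 + 3·111 = 6858
  a_8 = 3·6858 + 3·1737 + 3·438 = 27099
  a_9 = 3·27099 + 3·6858 + 3·1737 = 107082
  a_10 = 3·107082 + 3·27099 + 3·6858 = 423117

3,3,3 ; 423117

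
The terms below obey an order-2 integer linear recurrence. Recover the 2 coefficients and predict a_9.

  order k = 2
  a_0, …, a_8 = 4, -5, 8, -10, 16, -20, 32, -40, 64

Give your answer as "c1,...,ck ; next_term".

0,2 ; -80

  a_2 = 0·-5 + 2·4 = 8
  a_3 = 0·8 + 2·-5 = -10
  a_4 = 0·-10 + 2·8 = 16
  a_5 = 0·16 + 2·-10 = -20
  a_6 = 0·-20 + 2·16 = 32
  a_7 = 0·32 + 2·-20 = -40
  a_8 = 0·-40 + 2·32 = 64
  a_9 = 0·64 + 2·-40 = -80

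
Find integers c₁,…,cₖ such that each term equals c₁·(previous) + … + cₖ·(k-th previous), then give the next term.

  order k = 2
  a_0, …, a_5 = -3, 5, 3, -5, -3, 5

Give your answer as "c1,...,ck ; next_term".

  a_2 = 0·5 + -1·-3 = 3
  a_3 = 0·3 + -1·5 = -5
  a_4 = 0·-5 + -1·3 = -3
  a_5 = 0·-3 + -1·-5 = 5
  a_6 = 0·5 + -1·-3 = 3

0,-1 ; 3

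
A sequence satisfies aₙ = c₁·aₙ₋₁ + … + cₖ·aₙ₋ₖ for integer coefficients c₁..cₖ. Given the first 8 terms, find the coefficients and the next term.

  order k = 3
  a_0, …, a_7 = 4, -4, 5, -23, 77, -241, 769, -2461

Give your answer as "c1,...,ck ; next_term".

-3,0,-2 ; 7865

  a_3 = -3·5 + 0·-4 + -2·4 = -23
  a_4 = -3·-23 + 0·5 + -2·-4 = 77
  a_5 = -3·77 + 0·-23 + -2·5 = -241
  a_6 = -3·-241 + 0·77 + -2·-23 = 769
  a_7 = -3·769 + 0·-241 + -2·77 = -2461
  a_8 = -3·-2461 + 0·769 + -2·-241 = 7865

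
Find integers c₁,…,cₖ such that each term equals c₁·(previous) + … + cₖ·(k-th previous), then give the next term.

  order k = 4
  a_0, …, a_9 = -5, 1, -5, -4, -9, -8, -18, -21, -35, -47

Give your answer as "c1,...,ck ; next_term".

0,1,1,1 ; -74

  a_4 = 0·-4 + 1·-5 + 1·1 + 1·-5 = -9
  a_5 = 0·-9 + 1·-4 + 1·-5 + 1·1 = -8
  a_6 = 0·-8 + 1·-9 + 1·-4 + 1·-5 = -18
  a_7 = 0·-18 + 1·-8 + 1·-9 + 1·-4 = -21
  a_8 = 0·-21 + 1·-18 + 1·-8 + 1·-9 = -35
  a_9 = 0·-35 + 1·-21 + 1·-18 + 1·-8 = -47
  a_10 = 0·-47 + 1·-35 + 1·-21 + 1·-18 = -74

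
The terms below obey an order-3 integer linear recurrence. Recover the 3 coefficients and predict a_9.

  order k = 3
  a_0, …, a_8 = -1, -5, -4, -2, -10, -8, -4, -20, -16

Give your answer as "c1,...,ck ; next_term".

0,0,2 ; -8

  a_3 = 0·-4 + 0·-5 + 2·-1 = -2
  a_4 = 0·-2 + 0·-4 + 2·-5 = -10
  a_5 = 0·-10 + 0·-2 + 2·-4 = -8
  a_6 = 0·-8 + 0·-10 + 2·-2 = -4
  a_7 = 0·-4 + 0·-8 + 2·-10 = -20
  a_8 = 0·-20 + 0·-4 + 2·-8 = -16
  a_9 = 0·-16 + 0·-20 + 2·-4 = -8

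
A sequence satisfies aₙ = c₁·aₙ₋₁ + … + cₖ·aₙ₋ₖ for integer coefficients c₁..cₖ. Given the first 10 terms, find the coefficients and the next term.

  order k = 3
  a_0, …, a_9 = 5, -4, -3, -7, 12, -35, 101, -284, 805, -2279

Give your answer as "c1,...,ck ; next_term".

-2,2,-1 ; 6452

  a_3 = -2·-3 + 2·-4 + -1·5 = -7
  a_4 = -2·-7 + 2·-3 + -1·-4 = 12
  a_5 = -2·12 + 2·-7 + -1·-3 = -35
  a_6 = -2·-35 + 2·12 + -1·-7 = 101
  a_7 = -2·101 + 2·-35 + -1·12 = -284
  a_8 = -2·-284 + 2·101 + -1·-35 = 805
  a_9 = -2·805 + 2·-284 + -1·101 = -2279
  a_10 = -2·-2279 + 2·805 + -1·-284 = 6452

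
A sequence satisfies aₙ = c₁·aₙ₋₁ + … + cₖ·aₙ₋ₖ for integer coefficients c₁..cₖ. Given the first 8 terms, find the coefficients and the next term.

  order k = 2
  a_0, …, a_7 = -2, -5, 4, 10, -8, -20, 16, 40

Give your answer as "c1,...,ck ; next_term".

0,-2 ; -32

  a_2 = 0·-5 + -2·-2 = 4
  a_3 = 0·4 + -2·-5 = 10
  a_4 = 0·10 + -2·4 = -8
  a_5 = 0·-8 + -2·10 = -20
  a_6 = 0·-20 + -2·-8 = 16
  a_7 = 0·16 + -2·-20 = 40
  a_8 = 0·40 + -2·16 = -32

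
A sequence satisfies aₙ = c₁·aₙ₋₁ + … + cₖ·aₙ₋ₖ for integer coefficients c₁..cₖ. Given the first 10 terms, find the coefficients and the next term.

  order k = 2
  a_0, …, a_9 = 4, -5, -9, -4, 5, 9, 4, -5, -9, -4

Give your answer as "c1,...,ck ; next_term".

  a_2 = 1·-5 + -1·4 = -9
  a_3 = 1·-9 + -1·-5 = -4
  a_4 = 1·-4 + -1·-9 = 5
  a_5 = 1·5 + -1·-4 = 9
  a_6 = 1·9 + -1·5 = 4
  a_7 = 1·4 + -1·9 = -5
  a_8 = 1·-5 + -1·4 = -9
  a_9 = 1·-9 + -1·-5 = -4
  a_10 = 1·-4 + -1·-9 = 5

1,-1 ; 5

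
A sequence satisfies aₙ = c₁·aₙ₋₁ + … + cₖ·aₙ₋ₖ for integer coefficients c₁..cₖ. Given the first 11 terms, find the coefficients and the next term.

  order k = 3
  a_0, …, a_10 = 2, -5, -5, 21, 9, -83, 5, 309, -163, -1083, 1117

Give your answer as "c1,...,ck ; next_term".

  a_3 = -1·-5 + -4·-5 + -2·2 = 21
  a_4 = -1·21 + -4·-5 + -2·-5 = 9
  a_5 = -1·9 + -4·21 + -2·-5 = -83
  a_6 = -1·-83 + -4·9 + -2·21 = 5
  a_7 = -1·5 + -4·-83 + -2·9 = 309
  a_8 = -1·309 + -4·5 + -2·-83 = -163
  a_9 = -1·-163 + -4·309 + -2·5 = -1083
  a_10 = -1·-1083 + -4·-163 + -2·309 = 1117
  a_11 = -1·1117 + -4·-1083 + -2·-163 = 3541

-1,-4,-2 ; 3541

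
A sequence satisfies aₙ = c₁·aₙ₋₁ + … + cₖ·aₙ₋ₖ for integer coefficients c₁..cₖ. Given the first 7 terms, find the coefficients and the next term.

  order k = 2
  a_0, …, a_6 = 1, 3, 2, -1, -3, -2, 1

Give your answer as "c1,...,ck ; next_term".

  a_2 = 1·3 + -1·1 = 2
  a_3 = 1·2 + -1·3 = -1
  a_4 = 1·-1 + -1·2 = -3
  a_5 = 1·-3 + -1·-1 = -2
  a_6 = 1·-2 + -1·-3 = 1
  a_7 = 1·1 + -1·-2 = 3

1,-1 ; 3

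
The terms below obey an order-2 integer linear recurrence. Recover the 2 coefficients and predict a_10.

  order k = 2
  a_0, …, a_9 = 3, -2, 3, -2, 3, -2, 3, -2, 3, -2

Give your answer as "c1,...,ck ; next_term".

  a_2 = 0·-2 + 1·3 = 3
  a_3 = 0·3 + 1·-2 = -2
  a_4 = 0·-2 + 1·3 = 3
  a_5 = 0·3 + 1·-2 = -2
  a_6 = 0·-2 + 1·3 = 3
  a_7 = 0·3 + 1·-2 = -2
  a_8 = 0·-2 + 1·3 = 3
  a_9 = 0·3 + 1·-2 = -2
  a_10 = 0·-2 + 1·3 = 3

0,1 ; 3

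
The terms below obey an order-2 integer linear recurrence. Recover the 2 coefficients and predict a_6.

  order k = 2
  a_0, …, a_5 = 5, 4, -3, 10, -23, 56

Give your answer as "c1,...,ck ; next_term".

  a_2 = -2·4 + 1·5 = -3
  a_3 = -2·-3 + 1·4 = 10
  a_4 = -2·10 + 1·-3 = -23
  a_5 = -2·-23 + 1·10 = 56
  a_6 = -2·56 + 1·-23 = -135

-2,1 ; -135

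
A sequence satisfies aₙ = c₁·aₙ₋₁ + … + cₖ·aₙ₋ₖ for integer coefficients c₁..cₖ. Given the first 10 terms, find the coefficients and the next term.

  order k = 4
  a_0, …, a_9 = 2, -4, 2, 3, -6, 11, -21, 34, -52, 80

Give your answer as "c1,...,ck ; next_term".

  a_4 = -2·3 + -1·2 + -1·-4 + -1·2 = -6
  a_5 = -2·-6 + -1·3 + -1·2 + -1·-4 = 11
  a_6 = -2·11 + -1·-6 + -1·3 + -1·2 = -21
  a_7 = -2·-21 + -1·11 + -1·-6 + -1·3 = 34
  a_8 = -2·34 + -1·-21 + -1·11 + -1·-6 = -52
  a_9 = -2·-52 + -1·34 + -1·-21 + -1·11 = 80
  a_10 = -2·80 + -1·-52 + -1·34 + -1·-21 = -121

-2,-1,-1,-1 ; -121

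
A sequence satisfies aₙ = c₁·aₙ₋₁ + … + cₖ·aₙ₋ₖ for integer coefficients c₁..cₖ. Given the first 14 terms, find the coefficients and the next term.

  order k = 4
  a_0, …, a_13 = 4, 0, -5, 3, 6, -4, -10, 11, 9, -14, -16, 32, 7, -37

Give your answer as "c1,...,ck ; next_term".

-1,-1,-1,1 ; -18

  a_4 = -1·3 + -1·-5 + -1·0 + 1·4 = 6
  a_5 = -1·6 + -1·3 + -1·-5 + 1·0 = -4
  a_6 = -1·-4 + -1·6 + -1·3 + 1·-5 = -10
  a_7 = -1·-10 + -1·-4 + -1·6 + 1·3 = 11
  a_8 = -1·11 + -1·-10 + -1·-4 + 1·6 = 9
  a_9 = -1·9 + -1·11 + -1·-10 + 1·-4 = -14
  a_10 = -1·-14 + -1·9 + -1·11 + 1·-10 = -16
  a_11 = -1·-16 + -1·-14 + -1·9 + 1·11 = 32
  a_12 = -1·32 + -1·-16 + -1·-14 + 1·9 = 7
  a_13 = -1·7 + -1·32 + -1·-16 + 1·-14 = -37
  a_14 = -1·-37 + -1·7 + -1·32 + 1·-16 = -18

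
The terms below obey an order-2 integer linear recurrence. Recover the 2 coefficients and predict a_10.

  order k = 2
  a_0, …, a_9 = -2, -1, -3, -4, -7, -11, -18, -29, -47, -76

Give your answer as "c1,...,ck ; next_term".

1,1 ; -123

  a_2 = 1·-1 + 1·-2 = -3
  a_3 = 1·-3 + 1·-1 = -4
  a_4 = 1·-4 + 1·-3 = -7
  a_5 = 1·-7 + 1·-4 = -11
  a_6 = 1·-11 + 1·-7 = -18
  a_7 = 1·-18 + 1·-11 = -29
  a_8 = 1·-29 + 1·-18 = -47
  a_9 = 1·-47 + 1·-29 = -76
  a_10 = 1·-76 + 1·-47 = -123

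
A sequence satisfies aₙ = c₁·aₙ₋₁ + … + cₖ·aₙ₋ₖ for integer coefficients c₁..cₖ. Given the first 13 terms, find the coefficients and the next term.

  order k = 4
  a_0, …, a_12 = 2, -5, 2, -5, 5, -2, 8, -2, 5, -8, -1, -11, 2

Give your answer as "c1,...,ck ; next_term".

  a_4 = 0·-5 + 1·2 + -1·-5 + -1·2 = 5
  a_5 = 0·5 + 1·-5 + -1·2 + -1·-5 = -2
  a_6 = 0·-2 + 1·5 + -1·-5 + -1·2 = 8
  a_7 = 0·8 + 1·-2 + -1·5 + -1·-5 = -2
  a_8 = 0·-2 + 1·8 + -1·-2 + -1·5 = 5
  a_9 = 0·5 + 1·-2 + -1·8 + -1·-2 = -8
  a_10 = 0·-8 + 1·5 + -1·-2 + -1·8 = -1
  a_11 = 0·-1 + 1·-8 + -1·5 + -1·-2 = -11
  a_12 = 0·-11 + 1·-1 + -1·-8 + -1·5 = 2
  a_13 = 0·2 + 1·-11 + -1·-1 + -1·-8 = -2

0,1,-1,-1 ; -2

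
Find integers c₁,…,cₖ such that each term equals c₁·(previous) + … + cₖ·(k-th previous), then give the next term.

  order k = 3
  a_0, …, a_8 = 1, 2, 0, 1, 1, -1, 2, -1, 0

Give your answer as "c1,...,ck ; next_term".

-1,0,1 ; 2

  a_3 = -1·0 + 0·2 + 1·1 = 1
  a_4 = -1·1 + 0·0 + 1·2 = 1
  a_5 = -1·1 + 0·1 + 1·0 = -1
  a_6 = -1·-1 + 0·1 + 1·1 = 2
  a_7 = -1·2 + 0·-1 + 1·1 = -1
  a_8 = -1·-1 + 0·2 + 1·-1 = 0
  a_9 = -1·0 + 0·-1 + 1·2 = 2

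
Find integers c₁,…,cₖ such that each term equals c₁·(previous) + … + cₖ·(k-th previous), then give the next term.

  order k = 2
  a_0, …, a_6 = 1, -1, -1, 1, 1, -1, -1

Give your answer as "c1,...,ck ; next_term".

0,-1 ; 1

  a_2 = 0·-1 + -1·1 = -1
  a_3 = 0·-1 + -1·-1 = 1
  a_4 = 0·1 + -1·-1 = 1
  a_5 = 0·1 + -1·1 = -1
  a_6 = 0·-1 + -1·1 = -1
  a_7 = 0·-1 + -1·-1 = 1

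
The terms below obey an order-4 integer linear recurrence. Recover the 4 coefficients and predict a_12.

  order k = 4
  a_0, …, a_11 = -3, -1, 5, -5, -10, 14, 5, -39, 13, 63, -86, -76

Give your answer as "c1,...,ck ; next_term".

0,-1,2,1 ; 225

  a_4 = 0·-5 + -1·5 + 2·-1 + 1·-3 = -10
  a_5 = 0·-10 + -1·-5 + 2·5 + 1·-1 = 14
  a_6 = 0·14 + -1·-10 + 2·-5 + 1·5 = 5
  a_7 = 0·5 + -1·14 + 2·-10 + 1·-5 = -39
  a_8 = 0·-39 + -1·5 + 2·14 + 1·-10 = 13
  a_9 = 0·13 + -1·-39 + 2·5 + 1·14 = 63
  a_10 = 0·63 + -1·13 + 2·-39 + 1·5 = -86
  a_11 = 0·-86 + -1·63 + 2·13 + 1·-39 = -76
  a_12 = 0·-76 + -1·-86 + 2·63 + 1·13 = 225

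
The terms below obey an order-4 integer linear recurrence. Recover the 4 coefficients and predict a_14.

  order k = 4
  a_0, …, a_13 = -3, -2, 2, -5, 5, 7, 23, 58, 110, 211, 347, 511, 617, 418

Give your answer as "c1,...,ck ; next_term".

2,1,-2,-3 ; -610

  a_4 = 2·-5 + 1·2 + -2·-2 + -3·-3 = 5
  a_5 = 2·5 + 1·-5 + -2·2 + -3·-2 = 7
  a_6 = 2·7 + 1·5 + -2·-5 + -3·2 = 23
  a_7 = 2·23 + 1·7 + -2·5 + -3·-5 = 58
  a_8 = 2·58 + 1·23 + -2·7 + -3·5 = 110
  a_9 = 2·110 + 1·58 + -2·23 + -3·7 = 211
  a_10 = 2·211 + 1·110 + -2·58 + -3·23 = 347
  a_11 = 2·347 + 1·211 + -2·110 + -3·58 = 511
  a_12 = 2·511 + 1·347 + -2·211 + -3·110 = 617
  a_13 = 2·617 + 1·511 + -2·347 + -3·211 = 418
  a_14 = 2·418 + 1·617 + -2·511 + -3·347 = -610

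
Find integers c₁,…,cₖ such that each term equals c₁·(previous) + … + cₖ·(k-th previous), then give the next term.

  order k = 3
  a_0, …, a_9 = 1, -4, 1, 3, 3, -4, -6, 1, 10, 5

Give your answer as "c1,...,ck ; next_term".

  a_3 = 0·1 + -1·-4 + -1·1 = 3
  a_4 = 0·3 + -1·1 + -1·-4 = 3
  a_5 = 0·3 + -1·3 + -1·1 = -4
  a_6 = 0·-4 + -1·3 + -1·3 = -6
  a_7 = 0·-6 + -1·-4 + -1·3 = 1
  a_8 = 0·1 + -1·-6 + -1·-4 = 10
  a_9 = 0·10 + -1·1 + -1·-6 = 5
  a_10 = 0·5 + -1·10 + -1·1 = -11

0,-1,-1 ; -11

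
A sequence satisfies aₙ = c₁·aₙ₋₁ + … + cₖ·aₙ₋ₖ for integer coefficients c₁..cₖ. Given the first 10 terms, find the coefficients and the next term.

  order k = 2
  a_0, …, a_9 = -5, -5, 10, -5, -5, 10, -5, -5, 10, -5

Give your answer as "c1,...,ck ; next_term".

  a_2 = -1·-5 + -1·-5 = 10
  a_3 = -1·10 + -1·-5 = -5
  a_4 = -1·-5 + -1·10 = -5
  a_5 = -1·-5 + -1·-5 = 10
  a_6 = -1·10 + -1·-5 = -5
  a_7 = -1·-5 + -1·10 = -5
  a_8 = -1·-5 + -1·-5 = 10
  a_9 = -1·10 + -1·-5 = -5
  a_10 = -1·-5 + -1·10 = -5

-1,-1 ; -5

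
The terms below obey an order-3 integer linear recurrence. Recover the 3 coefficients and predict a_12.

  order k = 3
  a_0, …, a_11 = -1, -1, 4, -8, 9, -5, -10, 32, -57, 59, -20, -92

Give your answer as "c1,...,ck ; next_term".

-1,1,3 ; 249

  a_3 = -1·4 + 1·-1 + 3·-1 = -8
  a_4 = -1·-8 + 1·4 + 3·-1 = 9
  a_5 = -1·9 + 1·-8 + 3·4 = -5
  a_6 = -1·-5 + 1·9 + 3·-8 = -10
  a_7 = -1·-10 + 1·-5 + 3·9 = 32
  a_8 = -1·32 + 1·-10 + 3·-5 = -57
  a_9 = -1·-57 + 1·32 + 3·-10 = 59
  a_10 = -1·59 + 1·-57 + 3·32 = -20
  a_11 = -1·-20 + 1·59 + 3·-57 = -92
  a_12 = -1·-92 + 1·-20 + 3·59 = 249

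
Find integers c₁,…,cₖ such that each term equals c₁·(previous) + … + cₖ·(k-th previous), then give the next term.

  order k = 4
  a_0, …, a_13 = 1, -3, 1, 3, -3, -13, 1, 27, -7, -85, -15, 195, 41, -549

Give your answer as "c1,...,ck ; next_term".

  a_4 = 1·3 + -2·1 + 2·-3 + 2·1 = -3
  a_5 = 1·-3 + -2·3 + 2·1 + 2·-3 = -13
  a_6 = 1·-13 + -2·-3 + 2·3 + 2·1 = 1
  a_7 = 1·1 + -2·-13 + 2·-3 + 2·3 = 27
  a_8 = 1·27 + -2·1 + 2·-13 + 2·-3 = -7
  a_9 = 1·-7 + -2·27 + 2·1 + 2·-13 = -85
  a_10 = 1·-85 + -2·-7 + 2·27 + 2·1 = -15
  a_11 = 1·-15 + -2·-85 + 2·-7 + 2·27 = 195
  a_12 = 1·195 + -2·-15 + 2·-85 + 2·-7 = 41
  a_13 = 1·41 + -2·195 + 2·-15 + 2·-85 = -549
  a_14 = 1·-549 + -2·41 + 2·195 + 2·-15 = -271

1,-2,2,2 ; -271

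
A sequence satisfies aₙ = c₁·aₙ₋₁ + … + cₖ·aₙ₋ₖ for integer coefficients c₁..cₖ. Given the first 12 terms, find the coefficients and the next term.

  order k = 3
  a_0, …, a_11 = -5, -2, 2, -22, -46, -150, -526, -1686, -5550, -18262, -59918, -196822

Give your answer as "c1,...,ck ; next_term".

2,3,4 ; -646446

  a_3 = 2·2 + 3·-2 + 4·-5 = -22
  a_4 = 2·-22 + 3·2 + 4·-2 = -46
  a_5 = 2·-46 + 3·-22 + 4·2 = -150
  a_6 = 2·-150 + 3·-46 + 4·-22 = -526
  a_7 = 2·-526 + 3·-150 + 4·-46 = -1686
  a_8 = 2·-1686 + 3·-526 + 4·-150 = -5550
  a_9 = 2·-5550 + 3·-1686 + 4·-526 = -18262
  a_10 = 2·-18262 + 3·-5550 + 4·-1686 = -59918
  a_11 = 2·-59918 + 3·-18262 + 4·-5550 = -196822
  a_12 = 2·-196822 + 3·-59918 + 4·-18262 = -646446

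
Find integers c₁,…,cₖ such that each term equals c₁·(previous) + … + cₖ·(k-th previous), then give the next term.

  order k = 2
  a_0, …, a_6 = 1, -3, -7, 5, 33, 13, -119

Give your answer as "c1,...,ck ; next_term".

1,-4 ; -171

  a_2 = 1·-3 + -4·1 = -7
  a_3 = 1·-7 + -4·-3 = 5
  a_4 = 1·5 + -4·-7 = 33
  a_5 = 1·33 + -4·5 = 13
  a_6 = 1·13 + -4·33 = -119
  a_7 = 1·-119 + -4·13 = -171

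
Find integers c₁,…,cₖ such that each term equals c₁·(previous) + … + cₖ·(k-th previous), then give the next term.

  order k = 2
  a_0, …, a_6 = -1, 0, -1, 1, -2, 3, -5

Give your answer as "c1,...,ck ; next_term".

-1,1 ; 8

  a_2 = -1·0 + 1·-1 = -1
  a_3 = -1·-1 + 1·0 = 1
  a_4 = -1·1 + 1·-1 = -2
  a_5 = -1·-2 + 1·1 = 3
  a_6 = -1·3 + 1·-2 = -5
  a_7 = -1·-5 + 1·3 = 8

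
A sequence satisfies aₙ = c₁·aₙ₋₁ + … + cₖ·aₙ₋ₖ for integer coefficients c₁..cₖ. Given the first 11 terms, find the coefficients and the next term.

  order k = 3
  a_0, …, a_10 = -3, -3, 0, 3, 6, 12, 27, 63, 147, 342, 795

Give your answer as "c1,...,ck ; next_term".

  a_3 = 3·0 + -2·-3 + 1·-3 = 3
  a_4 = 3·3 + -2·0 + 1·-3 = 6
  a_5 = 3·6 + -2·3 + 1·0 = 12
  a_6 = 3·12 + -2·6 + 1·3 = 27
  a_7 = 3·27 + -2·12 + 1·6 = 63
  a_8 = 3·63 + -2·27 + 1·12 = 147
  a_9 = 3·147 + -2·63 + 1·27 = 342
  a_10 = 3·342 + -2·147 + 1·63 = 795
  a_11 = 3·795 + -2·342 + 1·147 = 1848

3,-2,1 ; 1848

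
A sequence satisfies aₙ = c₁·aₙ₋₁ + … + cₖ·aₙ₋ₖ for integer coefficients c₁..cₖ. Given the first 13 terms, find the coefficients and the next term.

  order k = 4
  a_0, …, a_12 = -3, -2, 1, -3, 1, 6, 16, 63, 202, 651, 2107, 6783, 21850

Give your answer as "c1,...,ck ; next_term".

  a_4 = 3·-3 + 1·1 + 0·-2 + -3·-3 = 1
  a_5 = 3·1 + 1·-3 + 0·1 + -3·-2 = 6
  a_6 = 3·6 + 1·1 + 0·-3 + -3·1 = 16
  a_7 = 3·16 + 1·6 + 0·1 + -3·-3 = 63
  a_8 = 3·63 + 1·16 + 0·6 + -3·1 = 202
  a_9 = 3·202 + 1·63 + 0·16 + -3·6 = 651
  a_10 = 3·651 + 1·202 + 0·63 + -3·16 = 2107
  a_11 = 3·2107 + 1·651 + 0·202 + -3·63 = 6783
  a_12 = 3·6783 + 1·2107 + 0·651 + -3·202 = 21850
  a_13 = 3·21850 + 1·6783 + 0·2107 + -3·651 = 70380

3,1,0,-3 ; 70380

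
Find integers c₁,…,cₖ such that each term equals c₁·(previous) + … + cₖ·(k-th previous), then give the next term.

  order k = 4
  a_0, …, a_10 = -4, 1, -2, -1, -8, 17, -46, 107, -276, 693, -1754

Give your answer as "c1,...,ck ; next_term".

-2,1,0,2 ; 4415

  a_4 = -2·-1 + 1·-2 + 0·1 + 2·-4 = -8
  a_5 = -2·-8 + 1·-1 + 0·-2 + 2·1 = 17
  a_6 = -2·17 + 1·-8 + 0·-1 + 2·-2 = -46
  a_7 = -2·-46 + 1·17 + 0·-8 + 2·-1 = 107
  a_8 = -2·107 + 1·-46 + 0·17 + 2·-8 = -276
  a_9 = -2·-276 + 1·107 + 0·-46 + 2·17 = 693
  a_10 = -2·693 + 1·-276 + 0·107 + 2·-46 = -1754
  a_11 = -2·-1754 + 1·693 + 0·-276 + 2·107 = 4415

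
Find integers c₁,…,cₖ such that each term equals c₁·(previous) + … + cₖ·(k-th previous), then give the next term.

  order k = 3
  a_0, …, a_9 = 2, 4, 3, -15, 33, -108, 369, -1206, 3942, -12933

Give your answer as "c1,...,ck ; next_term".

-3,0,-3 ; 42417

  a_3 = -3·3 + 0·4 + -3·2 = -15
  a_4 = -3·-15 + 0·3 + -3·4 = 33
  a_5 = -3·33 + 0·-15 + -3·3 = -108
  a_6 = -3·-108 + 0·33 + -3·-15 = 369
  a_7 = -3·369 + 0·-108 + -3·33 = -1206
  a_8 = -3·-1206 + 0·369 + -3·-108 = 3942
  a_9 = -3·3942 + 0·-1206 + -3·369 = -12933
  a_10 = -3·-12933 + 0·3942 + -3·-1206 = 42417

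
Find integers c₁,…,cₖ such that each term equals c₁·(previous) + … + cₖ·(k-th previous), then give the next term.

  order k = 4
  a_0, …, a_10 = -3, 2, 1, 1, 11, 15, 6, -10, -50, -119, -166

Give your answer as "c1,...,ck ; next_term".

  a_4 = 2·1 + -2·1 + 1·2 + -3·-3 = 11
  a_5 = 2·11 + -2·1 + 1·1 + -3·2 = 15
  a_6 = 2·15 + -2·11 + 1·1 + -3·1 = 6
  a_7 = 2·6 + -2·15 + 1·11 + -3·1 = -10
  a_8 = 2·-10 + -2·6 + 1·15 + -3·11 = -50
  a_9 = 2·-50 + -2·-10 + 1·6 + -3·15 = -119
  a_10 = 2·-119 + -2·-50 + 1·-10 + -3·6 = -166
  a_11 = 2·-166 + -2·-119 + 1·-50 + -3·-10 = -114

2,-2,1,-3 ; -114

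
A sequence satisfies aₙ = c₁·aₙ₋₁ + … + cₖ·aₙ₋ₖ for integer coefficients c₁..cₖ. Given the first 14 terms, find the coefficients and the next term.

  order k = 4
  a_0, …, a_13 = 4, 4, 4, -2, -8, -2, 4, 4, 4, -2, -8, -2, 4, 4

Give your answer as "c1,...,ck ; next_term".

  a_4 = 0·-2 + -1·4 + 0·4 + -1·4 = -8
  a_5 = 0·-8 + -1·-2 + 0·4 + -1·4 = -2
  a_6 = 0·-2 + -1·-8 + 0·-2 + -1·4 = 4
  a_7 = 0·4 + -1·-2 + 0·-8 + -1·-2 = 4
  a_8 = 0·4 + -1·4 + 0·-2 + -1·-8 = 4
  a_9 = 0·4 + -1·4 + 0·4 + -1·-2 = -2
  a_10 = 0·-2 + -1·4 + 0·4 + -1·4 = -8
  a_11 = 0·-8 + -1·-2 + 0·4 + -1·4 = -2
  a_12 = 0·-2 + -1·-8 + 0·-2 + -1·4 = 4
  a_13 = 0·4 + -1·-2 + 0·-8 + -1·-2 = 4
  a_14 = 0·4 + -1·4 + 0·-2 + -1·-8 = 4

0,-1,0,-1 ; 4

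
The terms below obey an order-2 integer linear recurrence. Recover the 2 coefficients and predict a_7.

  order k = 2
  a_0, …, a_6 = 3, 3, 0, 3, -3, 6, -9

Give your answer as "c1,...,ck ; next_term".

-1,1 ; 15

  a_2 = -1·3 + 1·3 = 0
  a_3 = -1·0 + 1·3 = 3
  a_4 = -1·3 + 1·0 = -3
  a_5 = -1·-3 + 1·3 = 6
  a_6 = -1·6 + 1·-3 = -9
  a_7 = -1·-9 + 1·6 = 15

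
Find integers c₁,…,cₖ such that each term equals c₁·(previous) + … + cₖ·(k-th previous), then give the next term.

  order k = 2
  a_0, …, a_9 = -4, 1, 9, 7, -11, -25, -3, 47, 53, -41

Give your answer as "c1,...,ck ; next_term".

1,-2 ; -147

  a_2 = 1·1 + -2·-4 = 9
  a_3 = 1·9 + -2·1 = 7
  a_4 = 1·7 + -2·9 = -11
  a_5 = 1·-11 + -2·7 = -25
  a_6 = 1·-25 + -2·-11 = -3
  a_7 = 1·-3 + -2·-25 = 47
  a_8 = 1·47 + -2·-3 = 53
  a_9 = 1·53 + -2·47 = -41
  a_10 = 1·-41 + -2·53 = -147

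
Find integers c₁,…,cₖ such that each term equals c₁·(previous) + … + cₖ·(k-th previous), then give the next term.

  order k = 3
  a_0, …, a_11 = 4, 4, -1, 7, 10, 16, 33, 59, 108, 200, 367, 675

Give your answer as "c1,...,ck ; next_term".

1,1,1 ; 1242

  a_3 = 1·-1 + 1·4 + 1·4 = 7
  a_4 = 1·7 + 1·-1 + 1·4 = 10
  a_5 = 1·10 + 1·7 + 1·-1 = 16
  a_6 = 1·16 + 1·10 + 1·7 = 33
  a_7 = 1·33 + 1·16 + 1·10 = 59
  a_8 = 1·59 + 1·33 + 1·16 = 108
  a_9 = 1·108 + 1·59 + 1·33 = 200
  a_10 = 1·200 + 1·108 + 1·59 = 367
  a_11 = 1·367 + 1·200 + 1·108 = 675
  a_12 = 1·675 + 1·367 + 1·200 = 1242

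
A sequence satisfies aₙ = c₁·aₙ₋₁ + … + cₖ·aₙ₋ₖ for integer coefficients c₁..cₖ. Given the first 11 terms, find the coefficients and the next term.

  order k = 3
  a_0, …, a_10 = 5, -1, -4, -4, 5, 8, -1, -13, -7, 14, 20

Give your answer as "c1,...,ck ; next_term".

  a_3 = 0·-4 + -1·-1 + -1·5 = -4
  a_4 = 0·-4 + -1·-4 + -1·-1 = 5
  a_5 = 0·5 + -1·-4 + -1·-4 = 8
  a_6 = 0·8 + -1·5 + -1·-4 = -1
  a_7 = 0·-1 + -1·8 + -1·5 = -13
  a_8 = 0·-13 + -1·-1 + -1·8 = -7
  a_9 = 0·-7 + -1·-13 + -1·-1 = 14
  a_10 = 0·14 + -1·-7 + -1·-13 = 20
  a_11 = 0·20 + -1·14 + -1·-7 = -7

0,-1,-1 ; -7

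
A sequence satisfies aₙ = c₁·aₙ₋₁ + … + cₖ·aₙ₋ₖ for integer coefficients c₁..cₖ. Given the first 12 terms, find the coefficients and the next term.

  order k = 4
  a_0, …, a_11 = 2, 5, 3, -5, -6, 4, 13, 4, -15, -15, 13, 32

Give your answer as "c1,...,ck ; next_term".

1,-1,0,1 ; 4

  a_4 = 1·-5 + -1·3 + 0·5 + 1·2 = -6
  a_5 = 1·-6 + -1·-5 + 0·3 + 1·5 = 4
  a_6 = 1·4 + -1·-6 + 0·-5 + 1·3 = 13
  a_7 = 1·13 + -1·4 + 0·-6 + 1·-5 = 4
  a_8 = 1·4 + -1·13 + 0·4 + 1·-6 = -15
  a_9 = 1·-15 + -1·4 + 0·13 + 1·4 = -15
  a_10 = 1·-15 + -1·-15 + 0·4 + 1·13 = 13
  a_11 = 1·13 + -1·-15 + 0·-15 + 1·4 = 32
  a_12 = 1·32 + -1·13 + 0·-15 + 1·-15 = 4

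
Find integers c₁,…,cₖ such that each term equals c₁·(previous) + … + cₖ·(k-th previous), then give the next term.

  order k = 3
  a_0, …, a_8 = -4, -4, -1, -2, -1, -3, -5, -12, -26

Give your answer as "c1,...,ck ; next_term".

  a_3 = 2·-1 + 1·-4 + -1·-4 = -2
  a_4 = 2·-2 + 1·-1 + -1·-4 = -1
  a_5 = 2·-1 + 1·-2 + -1·-1 = -3
  a_6 = 2·-3 + 1·-1 + -1·-2 = -5
  a_7 = 2·-5 + 1·-3 + -1·-1 = -12
  a_8 = 2·-12 + 1·-5 + -1·-3 = -26
  a_9 = 2·-26 + 1·-12 + -1·-5 = -59

2,1,-1 ; -59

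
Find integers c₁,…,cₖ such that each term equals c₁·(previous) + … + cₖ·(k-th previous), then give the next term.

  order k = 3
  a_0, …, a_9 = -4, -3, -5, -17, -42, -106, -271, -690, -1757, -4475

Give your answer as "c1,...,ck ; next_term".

2,1,1 ; -11397

  a_3 = 2·-5 + 1·-3 + 1·-4 = -17
  a_4 = 2·-17 + 1·-5 + 1·-3 = -42
  a_5 = 2·-42 + 1·-17 + 1·-5 = -106
  a_6 = 2·-106 + 1·-42 + 1·-17 = -271
  a_7 = 2·-271 + 1·-106 + 1·-42 = -690
  a_8 = 2·-690 + 1·-271 + 1·-106 = -1757
  a_9 = 2·-1757 + 1·-690 + 1·-271 = -4475
  a_10 = 2·-4475 + 1·-1757 + 1·-690 = -11397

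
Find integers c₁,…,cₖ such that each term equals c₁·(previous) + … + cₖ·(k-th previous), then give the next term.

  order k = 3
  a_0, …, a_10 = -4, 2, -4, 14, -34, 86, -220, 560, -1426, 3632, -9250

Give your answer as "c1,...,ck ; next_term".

-2,1,-1 ; 23558

  a_3 = -2·-4 + 1·2 + -1·-4 = 14
  a_4 = -2·14 + 1·-4 + -1·2 = -34
  a_5 = -2·-34 + 1·14 + -1·-4 = 86
  a_6 = -2·86 + 1·-34 + -1·14 = -220
  a_7 = -2·-220 + 1·86 + -1·-34 = 560
  a_8 = -2·560 + 1·-220 + -1·86 = -1426
  a_9 = -2·-1426 + 1·560 + -1·-220 = 3632
  a_10 = -2·3632 + 1·-1426 + -1·560 = -9250
  a_11 = -2·-9250 + 1·3632 + -1·-1426 = 23558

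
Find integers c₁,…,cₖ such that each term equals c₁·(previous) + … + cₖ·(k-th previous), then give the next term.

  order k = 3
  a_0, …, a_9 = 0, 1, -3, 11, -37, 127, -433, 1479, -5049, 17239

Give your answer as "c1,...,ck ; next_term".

  a_3 = -3·-3 + 2·1 + 2·0 = 11
  a_4 = -3·11 + 2·-3 + 2·1 = -37
  a_5 = -3·-37 + 2·11 + 2·-3 = 127
  a_6 = -3·127 + 2·-37 + 2·11 = -433
  a_7 = -3·-433 + 2·127 + 2·-37 = 1479
  a_8 = -3·1479 + 2·-433 + 2·127 = -5049
  a_9 = -3·-5049 + 2·1479 + 2·-433 = 17239
  a_10 = -3·17239 + 2·-5049 + 2·1479 = -58857

-3,2,2 ; -58857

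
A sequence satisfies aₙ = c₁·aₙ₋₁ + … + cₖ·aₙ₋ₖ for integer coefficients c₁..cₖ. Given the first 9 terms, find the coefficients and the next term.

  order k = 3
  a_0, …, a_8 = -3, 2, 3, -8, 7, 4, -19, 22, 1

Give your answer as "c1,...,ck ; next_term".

-1,-1,1 ; -42

  a_3 = -1·3 + -1·2 + 1·-3 = -8
  a_4 = -1·-8 + -1·3 + 1·2 = 7
  a_5 = -1·7 + -1·-8 + 1·3 = 4
  a_6 = -1·4 + -1·7 + 1·-8 = -19
  a_7 = -1·-19 + -1·4 + 1·7 = 22
  a_8 = -1·22 + -1·-19 + 1·4 = 1
  a_9 = -1·1 + -1·22 + 1·-19 = -42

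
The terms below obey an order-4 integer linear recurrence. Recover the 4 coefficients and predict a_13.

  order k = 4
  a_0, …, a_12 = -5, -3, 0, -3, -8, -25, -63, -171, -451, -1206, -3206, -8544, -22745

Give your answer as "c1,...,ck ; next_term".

2,2,-1,1 ; -60578

  a_4 = 2·-3 + 2·0 + -1·-3 + 1·-5 = -8
  a_5 = 2·-8 + 2·-3 + -1·0 + 1·-3 = -25
  a_6 = 2·-25 + 2·-8 + -1·-3 + 1·0 = -63
  a_7 = 2·-63 + 2·-25 + -1·-8 + 1·-3 = -171
  a_8 = 2·-171 + 2·-63 + -1·-25 + 1·-8 = -451
  a_9 = 2·-451 + 2·-171 + -1·-63 + 1·-25 = -1206
  a_10 = 2·-1206 + 2·-451 + -1·-171 + 1·-63 = -3206
  a_11 = 2·-3206 + 2·-1206 + -1·-451 + 1·-171 = -8544
  a_12 = 2·-8544 + 2·-3206 + -1·-1206 + 1·-451 = -22745
  a_13 = 2·-22745 + 2·-8544 + -1·-3206 + 1·-1206 = -60578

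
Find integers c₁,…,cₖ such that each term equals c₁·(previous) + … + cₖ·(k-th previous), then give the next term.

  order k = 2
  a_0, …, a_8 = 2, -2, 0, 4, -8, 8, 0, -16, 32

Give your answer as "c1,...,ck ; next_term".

-2,-2 ; -32

  a_2 = -2·-2 + -2·2 = 0
  a_3 = -2·0 + -2·-2 = 4
  a_4 = -2·4 + -2·0 = -8
  a_5 = -2·-8 + -2·4 = 8
  a_6 = -2·8 + -2·-8 = 0
  a_7 = -2·0 + -2·8 = -16
  a_8 = -2·-16 + -2·0 = 32
  a_9 = -2·32 + -2·-16 = -32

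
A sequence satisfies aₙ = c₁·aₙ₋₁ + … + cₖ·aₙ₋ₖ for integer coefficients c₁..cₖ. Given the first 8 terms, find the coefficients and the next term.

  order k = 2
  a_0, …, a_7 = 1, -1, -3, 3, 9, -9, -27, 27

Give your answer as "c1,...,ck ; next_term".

  a_2 = 0·-1 + -3·1 = -3
  a_3 = 0·-3 + -3·-1 = 3
  a_4 = 0·3 + -3·-3 = 9
  a_5 = 0·9 + -3·3 = -9
  a_6 = 0·-9 + -3·9 = -27
  a_7 = 0·-27 + -3·-9 = 27
  a_8 = 0·27 + -3·-27 = 81

0,-3 ; 81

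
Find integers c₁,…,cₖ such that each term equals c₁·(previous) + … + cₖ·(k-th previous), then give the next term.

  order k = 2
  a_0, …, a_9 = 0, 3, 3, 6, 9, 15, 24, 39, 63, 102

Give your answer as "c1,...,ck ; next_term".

1,1 ; 165

  a_2 = 1·3 + 1·0 = 3
  a_3 = 1·3 + 1·3 = 6
  a_4 = 1·6 + 1·3 = 9
  a_5 = 1·9 + 1·6 = 15
  a_6 = 1·15 + 1·9 = 24
  a_7 = 1·24 + 1·15 = 39
  a_8 = 1·39 + 1·24 = 63
  a_9 = 1·63 + 1·39 = 102
  a_10 = 1·102 + 1·63 = 165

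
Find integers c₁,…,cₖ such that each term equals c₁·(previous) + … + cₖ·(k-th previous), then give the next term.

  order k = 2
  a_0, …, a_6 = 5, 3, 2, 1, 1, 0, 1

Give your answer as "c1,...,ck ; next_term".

  a_2 = -1·3 + 1·5 = 2
  a_3 = -1·2 + 1·3 = 1
  a_4 = -1·1 + 1·2 = 1
  a_5 = -1·1 + 1·1 = 0
  a_6 = -1·0 + 1·1 = 1
  a_7 = -1·1 + 1·0 = -1

-1,1 ; -1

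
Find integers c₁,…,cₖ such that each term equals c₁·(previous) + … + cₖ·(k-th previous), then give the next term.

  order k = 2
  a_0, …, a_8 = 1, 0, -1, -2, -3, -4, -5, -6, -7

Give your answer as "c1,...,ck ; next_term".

  a_2 = 2·0 + -1·1 = -1
  a_3 = 2·-1 + -1·0 = -2
  a_4 = 2·-2 + -1·-1 = -3
  a_5 = 2·-3 + -1·-2 = -4
  a_6 = 2·-4 + -1·-3 = -5
  a_7 = 2·-5 + -1·-4 = -6
  a_8 = 2·-6 + -1·-5 = -7
  a_9 = 2·-7 + -1·-6 = -8

2,-1 ; -8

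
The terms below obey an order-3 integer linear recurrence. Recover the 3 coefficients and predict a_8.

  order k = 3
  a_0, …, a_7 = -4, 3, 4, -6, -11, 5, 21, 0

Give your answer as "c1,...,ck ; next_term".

1,-2,1 ; -37

  a_3 = 1·4 + -2·3 + 1·-4 = -6
  a_4 = 1·-6 + -2·4 + 1·3 = -11
  a_5 = 1·-11 + -2·-6 + 1·4 = 5
  a_6 = 1·5 + -2·-11 + 1·-6 = 21
  a_7 = 1·21 + -2·5 + 1·-11 = 0
  a_8 = 1·0 + -2·21 + 1·5 = -37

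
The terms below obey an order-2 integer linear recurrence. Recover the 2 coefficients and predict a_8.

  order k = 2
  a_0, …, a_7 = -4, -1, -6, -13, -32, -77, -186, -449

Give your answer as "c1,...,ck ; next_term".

2,1 ; -1084

  a_2 = 2·-1 + 1·-4 = -6
  a_3 = 2·-6 + 1·-1 = -13
  a_4 = 2·-13 + 1·-6 = -32
  a_5 = 2·-32 + 1·-13 = -77
  a_6 = 2·-77 + 1·-32 = -186
  a_7 = 2·-186 + 1·-77 = -449
  a_8 = 2·-449 + 1·-186 = -1084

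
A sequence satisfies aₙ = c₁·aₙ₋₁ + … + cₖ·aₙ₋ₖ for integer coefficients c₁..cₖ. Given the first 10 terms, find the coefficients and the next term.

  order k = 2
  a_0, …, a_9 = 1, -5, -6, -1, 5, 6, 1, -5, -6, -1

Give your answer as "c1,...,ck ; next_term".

1,-1 ; 5

  a_2 = 1·-5 + -1·1 = -6
  a_3 = 1·-6 + -1·-5 = -1
  a_4 = 1·-1 + -1·-6 = 5
  a_5 = 1·5 + -1·-1 = 6
  a_6 = 1·6 + -1·5 = 1
  a_7 = 1·1 + -1·6 = -5
  a_8 = 1·-5 + -1·1 = -6
  a_9 = 1·-6 + -1·-5 = -1
  a_10 = 1·-1 + -1·-6 = 5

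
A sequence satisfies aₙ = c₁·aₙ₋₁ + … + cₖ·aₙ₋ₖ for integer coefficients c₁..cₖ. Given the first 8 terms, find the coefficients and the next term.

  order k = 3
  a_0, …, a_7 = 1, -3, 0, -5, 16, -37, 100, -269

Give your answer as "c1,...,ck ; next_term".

-2,1,-2 ; 712

  a_3 = -2·0 + 1·-3 + -2·1 = -5
  a_4 = -2·-5 + 1·0 + -2·-3 = 16
  a_5 = -2·16 + 1·-5 + -2·0 = -37
  a_6 = -2·-37 + 1·16 + -2·-5 = 100
  a_7 = -2·100 + 1·-37 + -2·16 = -269
  a_8 = -2·-269 + 1·100 + -2·-37 = 712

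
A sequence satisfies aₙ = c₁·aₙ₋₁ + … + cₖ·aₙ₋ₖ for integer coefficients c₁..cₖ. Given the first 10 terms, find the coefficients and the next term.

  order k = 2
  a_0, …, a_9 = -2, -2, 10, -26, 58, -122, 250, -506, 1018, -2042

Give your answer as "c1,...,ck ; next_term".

  a_2 = -3·-2 + -2·-2 = 10
  a_3 = -3·10 + -2·-2 = -26
  a_4 = -3·-26 + -2·10 = 58
  a_5 = -3·58 + -2·-26 = -122
  a_6 = -3·-122 + -2·58 = 250
  a_7 = -3·250 + -2·-122 = -506
  a_8 = -3·-506 + -2·250 = 1018
  a_9 = -3·1018 + -2·-506 = -2042
  a_10 = -3·-2042 + -2·1018 = 4090

-3,-2 ; 4090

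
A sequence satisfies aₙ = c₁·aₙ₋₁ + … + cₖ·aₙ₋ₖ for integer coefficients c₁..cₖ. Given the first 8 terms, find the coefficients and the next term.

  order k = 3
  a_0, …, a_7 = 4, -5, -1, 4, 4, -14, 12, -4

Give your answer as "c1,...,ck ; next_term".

-2,-2,-2 ; 12

  a_3 = -2·-1 + -2·-5 + -2·4 = 4
  a_4 = -2·4 + -2·-1 + -2·-5 = 4
  a_5 = -2·4 + -2·4 + -2·-1 = -14
  a_6 = -2·-14 + -2·4 + -2·4 = 12
  a_7 = -2·12 + -2·-14 + -2·4 = -4
  a_8 = -2·-4 + -2·12 + -2·-14 = 12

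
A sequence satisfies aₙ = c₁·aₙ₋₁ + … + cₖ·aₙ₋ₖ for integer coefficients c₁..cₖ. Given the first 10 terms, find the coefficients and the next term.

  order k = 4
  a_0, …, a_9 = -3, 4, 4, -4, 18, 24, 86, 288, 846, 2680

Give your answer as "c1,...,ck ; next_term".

2,3,2,-2 ; 8302

  a_4 = 2·-4 + 3·4 + 2·4 + -2·-3 = 18
  a_5 = 2·18 + 3·-4 + 2·4 + -2·4 = 24
  a_6 = 2·24 + 3·18 + 2·-4 + -2·4 = 86
  a_7 = 2·86 + 3·24 + 2·18 + -2·-4 = 288
  a_8 = 2·288 + 3·86 + 2·24 + -2·18 = 846
  a_9 = 2·846 + 3·288 + 2·86 + -2·24 = 2680
  a_10 = 2·2680 + 3·846 + 2·288 + -2·86 = 8302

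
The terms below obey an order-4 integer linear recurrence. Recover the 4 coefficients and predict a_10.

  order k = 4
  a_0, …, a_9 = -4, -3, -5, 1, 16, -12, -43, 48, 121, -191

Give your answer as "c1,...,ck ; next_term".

-1,-3,-2,1 ; -311

  a_4 = -1·1 + -3·-5 + -2·-3 + 1·-4 = 16
  a_5 = -1·16 + -3·1 + -2·-5 + 1·-3 = -12
  a_6 = -1·-12 + -3·16 + -2·1 + 1·-5 = -43
  a_7 = -1·-43 + -3·-12 + -2·16 + 1·1 = 48
  a_8 = -1·48 + -3·-43 + -2·-12 + 1·16 = 121
  a_9 = -1·121 + -3·48 + -2·-43 + 1·-12 = -191
  a_10 = -1·-191 + -3·121 + -2·48 + 1·-43 = -311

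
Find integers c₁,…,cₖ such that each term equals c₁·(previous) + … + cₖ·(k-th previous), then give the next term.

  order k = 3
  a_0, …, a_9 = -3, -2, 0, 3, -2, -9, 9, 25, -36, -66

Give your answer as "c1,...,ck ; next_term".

  a_3 = 0·0 + -3·-2 + 1·-3 = 3
  a_4 = 0·3 + -3·0 + 1·-2 = -2
  a_5 = 0·-2 + -3·3 + 1·0 = -9
  a_6 = 0·-9 + -3·-2 + 1·3 = 9
  a_7 = 0·9 + -3·-9 + 1·-2 = 25
  a_8 = 0·25 + -3·9 + 1·-9 = -36
  a_9 = 0·-36 + -3·25 + 1·9 = -66
  a_10 = 0·-66 + -3·-36 + 1·25 = 133

0,-3,1 ; 133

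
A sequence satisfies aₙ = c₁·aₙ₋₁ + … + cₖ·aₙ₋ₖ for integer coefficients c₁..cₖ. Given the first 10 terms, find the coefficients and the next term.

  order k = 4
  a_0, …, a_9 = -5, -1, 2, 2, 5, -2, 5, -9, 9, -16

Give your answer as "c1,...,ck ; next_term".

  a_4 = -1·2 + 1·2 + 0·-1 + -1·-5 = 5
  a_5 = -1·5 + 1·2 + 0·2 + -1·-1 = -2
  a_6 = -1·-2 + 1·5 + 0·2 + -1·2 = 5
  a_7 = -1·5 + 1·-2 + 0·5 + -1·2 = -9
  a_8 = -1·-9 + 1·5 + 0·-2 + -1·5 = 9
  a_9 = -1·9 + 1·-9 + 0·5 + -1·-2 = -16
  a_10 = -1·-16 + 1·9 + 0·-9 + -1·5 = 20

-1,1,0,-1 ; 20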